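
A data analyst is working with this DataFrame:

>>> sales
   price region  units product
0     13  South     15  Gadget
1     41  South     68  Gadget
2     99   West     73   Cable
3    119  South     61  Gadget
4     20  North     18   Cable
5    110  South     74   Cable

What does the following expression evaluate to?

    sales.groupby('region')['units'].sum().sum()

309

group by region, sum of units:
region
North     18
South    218
West      73
Name: units, dtype: int64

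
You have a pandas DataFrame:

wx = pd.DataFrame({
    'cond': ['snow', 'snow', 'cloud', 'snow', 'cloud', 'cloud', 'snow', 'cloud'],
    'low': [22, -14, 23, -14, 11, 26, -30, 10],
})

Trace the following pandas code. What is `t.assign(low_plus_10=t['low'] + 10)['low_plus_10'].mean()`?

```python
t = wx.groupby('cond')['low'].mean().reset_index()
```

group by cond, mean of low:
cond
cloud    17.5
snow     -9.0
Name: low, dtype: float64
reset_index():
    cond   low
0  cloud  17.5
1   snow  -9.0
add column low_plus_10 = t['low'] + 10:
    cond   low  low_plus_10
0  cloud  17.5         27.5
1   snow  -9.0          1.0
Hence 14.25.

14.25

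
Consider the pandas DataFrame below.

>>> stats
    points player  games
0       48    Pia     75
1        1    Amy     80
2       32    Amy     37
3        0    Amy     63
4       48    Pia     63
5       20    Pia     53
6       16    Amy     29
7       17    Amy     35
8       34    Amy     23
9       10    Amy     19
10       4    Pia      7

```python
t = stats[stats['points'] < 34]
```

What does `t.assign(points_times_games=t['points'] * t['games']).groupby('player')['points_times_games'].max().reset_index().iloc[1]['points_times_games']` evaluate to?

1060

filter rows where points < 34:
    points player  games
1        1    Amy     80
2       32    Amy     37
3        0    Amy     63
5       20    Pia     53
6       16    Amy     29
7       17    Amy     35
9       10    Amy     19
10       4    Pia      7
add column points_times_games = t['points'] * t['games']:
    points player  games  points_times_games
1        1    Amy     80                  80
2       32    Amy     37                1184
3        0    Amy     63                   0
5       20    Pia     53                1060
6       16    Amy     29                 464
7       17    Amy     35                 595
9       10    Amy     19                 190
10       4    Pia      7                  28
group by player, max of points_times_games:
player
Amy    1184
Pia    1060
Name: points_times_games, dtype: int64
reset_index():
  player  points_times_games
0    Amy                1184
1    Pia                1060
Taking the value at position 1, column 'points_times_games' gives 1060.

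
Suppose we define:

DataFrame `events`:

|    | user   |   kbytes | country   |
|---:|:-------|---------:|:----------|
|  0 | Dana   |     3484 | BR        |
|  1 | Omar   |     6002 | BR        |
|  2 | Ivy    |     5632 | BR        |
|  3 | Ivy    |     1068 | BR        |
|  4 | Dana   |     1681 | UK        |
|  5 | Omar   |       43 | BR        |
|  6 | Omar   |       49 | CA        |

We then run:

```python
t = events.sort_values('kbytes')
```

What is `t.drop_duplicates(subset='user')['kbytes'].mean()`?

930.666666667

sort by kbytes:
   user  kbytes country
5  Omar      43      BR
6  Omar      49      CA
3   Ivy    1068      BR
4  Dana    1681      UK
0  Dana    3484      BR
2   Ivy    5632      BR
1  Omar    6002      BR
drop duplicate user (keep=first):
   user  kbytes country
5  Omar      43      BR
3   Ivy    1068      BR
4  Dana    1681      UK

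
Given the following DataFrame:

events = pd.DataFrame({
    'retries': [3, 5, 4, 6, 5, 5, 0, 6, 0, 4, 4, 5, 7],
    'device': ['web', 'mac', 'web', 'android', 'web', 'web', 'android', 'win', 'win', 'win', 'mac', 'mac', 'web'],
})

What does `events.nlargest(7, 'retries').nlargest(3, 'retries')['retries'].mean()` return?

6.33333333333

take 7 rows with largest retries:
    retries   device
12        7      web
3         6  android
7         6      win
1         5      mac
4         5      web
5         5      web
11        5      mac
take 3 rows with largest retries:
    retries   device
12        7      web
3         6  android
7         6      win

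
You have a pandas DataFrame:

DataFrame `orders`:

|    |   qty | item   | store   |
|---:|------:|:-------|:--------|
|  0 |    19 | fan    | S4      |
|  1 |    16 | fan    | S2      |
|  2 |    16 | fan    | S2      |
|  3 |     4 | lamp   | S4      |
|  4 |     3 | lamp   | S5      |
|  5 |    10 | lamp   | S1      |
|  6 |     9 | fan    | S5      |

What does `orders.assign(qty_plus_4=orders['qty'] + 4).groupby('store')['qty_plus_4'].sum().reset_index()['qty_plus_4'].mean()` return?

26.25

add column qty_plus_4 = orders['qty'] + 4:
   qty  item store  qty_plus_4
0   19   fan    S4          23
1   16   fan    S2          20
2   16   fan    S2          20
3    4  lamp    S4           8
4    3  lamp    S5           7
5   10  lamp    S1          14
6    9   fan    S5          13
group by store, sum of qty_plus_4:
store
S1    14
S2    40
S4    31
S5    20
Name: qty_plus_4, dtype: int64
reset_index():
  store  qty_plus_4
0    S1          14
1    S2          40
2    S4          31
3    S5          20
Taking the mean of column 'qty_plus_4' gives 26.25.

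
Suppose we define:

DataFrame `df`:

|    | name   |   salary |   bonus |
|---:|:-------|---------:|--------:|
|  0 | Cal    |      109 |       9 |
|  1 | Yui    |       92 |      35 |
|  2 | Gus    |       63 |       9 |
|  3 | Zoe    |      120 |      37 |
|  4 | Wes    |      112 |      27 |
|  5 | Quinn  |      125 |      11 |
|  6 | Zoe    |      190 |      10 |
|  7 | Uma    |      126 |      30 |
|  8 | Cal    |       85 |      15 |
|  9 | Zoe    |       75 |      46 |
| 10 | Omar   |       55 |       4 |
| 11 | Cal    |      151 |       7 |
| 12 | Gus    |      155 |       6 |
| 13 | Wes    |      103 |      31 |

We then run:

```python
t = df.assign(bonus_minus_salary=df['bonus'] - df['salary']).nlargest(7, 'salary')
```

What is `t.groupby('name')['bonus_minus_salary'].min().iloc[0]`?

-144

add column bonus_minus_salary = df['bonus'] - df['salary']:
     name  salary  bonus  bonus_minus_salary
0     Cal     109      9                -100
1     Yui      92     35                 -57
2     Gus      63      9                 -54
3     Zoe     120     37                 -83
4     Wes     112     27                 -85
5   Quinn     125     11                -114
6     Zoe     190     10                -180
7     Uma     126     30                 -96
8     Cal      85     15                 -70
9     Zoe      75     46                 -29
10   Omar      55      4                 -51
11    Cal     151      7                -144
12    Gus     155      6                -149
13    Wes     103     31                 -72
take 7 rows with largest salary:
     name  salary  bonus  bonus_minus_salary
6     Zoe     190     10                -180
12    Gus     155      6                -149
11    Cal     151      7                -144
7     Uma     126     30                 -96
5   Quinn     125     11                -114
3     Zoe     120     37                 -83
4     Wes     112     27                 -85
group by name, min of bonus_minus_salary:
name
Cal     -144
Gus     -149
Quinn   -114
Uma      -96
Wes      -85
Zoe     -180
Name: bonus_minus_salary, dtype: int64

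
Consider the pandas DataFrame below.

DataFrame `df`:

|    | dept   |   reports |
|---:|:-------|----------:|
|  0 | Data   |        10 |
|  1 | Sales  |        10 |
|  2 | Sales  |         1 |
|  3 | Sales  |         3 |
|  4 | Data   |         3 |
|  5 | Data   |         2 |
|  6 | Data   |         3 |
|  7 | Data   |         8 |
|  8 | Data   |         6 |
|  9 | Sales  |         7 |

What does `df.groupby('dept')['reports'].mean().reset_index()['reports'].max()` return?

group by dept, mean of reports:
dept
Data     5.333333
Sales    5.250000
Name: reports, dtype: float64
reset_index():
    dept   reports
0   Data  5.333333
1  Sales  5.250000
Then the max of column 'reports': 5.33333333333

5.33333333333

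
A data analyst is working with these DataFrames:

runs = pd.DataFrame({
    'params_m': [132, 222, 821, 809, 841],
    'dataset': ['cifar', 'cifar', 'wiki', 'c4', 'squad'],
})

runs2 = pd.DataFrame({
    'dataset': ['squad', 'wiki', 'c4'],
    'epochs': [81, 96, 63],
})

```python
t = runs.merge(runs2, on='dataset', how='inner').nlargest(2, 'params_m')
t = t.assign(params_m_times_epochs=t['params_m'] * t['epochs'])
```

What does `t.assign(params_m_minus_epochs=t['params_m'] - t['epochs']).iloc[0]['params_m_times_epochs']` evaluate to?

68121

merge on 'dataset' (how='inner') → 3 rows:
   params_m dataset  epochs
0       821    wiki      96
1       809      c4      63
2       841   squad      81
take 2 rows with largest params_m:
   params_m dataset  epochs
2       841   squad      81
0       821    wiki      96
add column params_m_times_epochs = t['params_m'] * t['epochs']:
   params_m dataset  epochs  params_m_times_epochs
2       841   squad      81                  68121
0       821    wiki      96                  78816
add column params_m_minus_epochs = t['params_m'] - t['epochs']:
   params_m dataset  epochs  params_m_times_epochs  params_m_minus_epochs
2       841   squad      81                  68121                    760
0       821    wiki      96                  78816                    725
Finally, value at position 0, column 'params_m_times_epochs' = 68121.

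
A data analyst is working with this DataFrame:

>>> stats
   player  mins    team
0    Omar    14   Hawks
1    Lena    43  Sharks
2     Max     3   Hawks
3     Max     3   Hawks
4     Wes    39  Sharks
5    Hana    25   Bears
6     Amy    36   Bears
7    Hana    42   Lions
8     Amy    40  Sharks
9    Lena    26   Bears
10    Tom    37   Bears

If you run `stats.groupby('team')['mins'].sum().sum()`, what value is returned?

group by team, sum of mins:
team
Bears     124
Hawks      20
Lions      42
Sharks    122
Name: mins, dtype: int64

308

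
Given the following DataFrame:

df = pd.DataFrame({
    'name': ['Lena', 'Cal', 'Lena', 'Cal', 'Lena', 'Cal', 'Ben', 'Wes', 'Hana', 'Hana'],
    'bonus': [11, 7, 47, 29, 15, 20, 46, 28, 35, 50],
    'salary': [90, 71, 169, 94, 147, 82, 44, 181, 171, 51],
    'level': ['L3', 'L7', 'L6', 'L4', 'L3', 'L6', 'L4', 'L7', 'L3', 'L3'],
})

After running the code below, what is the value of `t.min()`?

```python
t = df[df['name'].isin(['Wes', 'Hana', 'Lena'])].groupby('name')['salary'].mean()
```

filter rows where name in ['Wes', 'Hana', 'Lena']:
   name  bonus  salary level
0  Lena     11      90    L3
2  Lena     47     169    L6
4  Lena     15     147    L3
7   Wes     28     181    L7
8  Hana     35     171    L3
9  Hana     50      51    L3
group by name, mean of salary:
name
Hana    111.000000
Lena    135.333333
Wes     181.000000
Name: salary, dtype: float64
Hence 111.0.

111.0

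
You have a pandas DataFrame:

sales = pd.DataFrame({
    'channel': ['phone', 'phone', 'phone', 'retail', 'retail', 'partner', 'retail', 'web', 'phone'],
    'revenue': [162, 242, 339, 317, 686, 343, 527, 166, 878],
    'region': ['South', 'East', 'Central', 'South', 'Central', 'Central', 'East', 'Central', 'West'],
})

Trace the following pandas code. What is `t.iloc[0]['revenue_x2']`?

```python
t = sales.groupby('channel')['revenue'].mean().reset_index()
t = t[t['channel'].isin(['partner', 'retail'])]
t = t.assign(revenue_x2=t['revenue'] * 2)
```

group by channel, mean of revenue:
channel
partner    343.00
phone      405.25
retail     510.00
web        166.00
Name: revenue, dtype: float64
reset_index():
   channel  revenue
0  partner   343.00
1    phone   405.25
2   retail   510.00
3      web   166.00
filter rows where channel in ['partner', 'retail']:
   channel  revenue
0  partner    343.0
2   retail    510.0
add column revenue_x2 = t['revenue'] * 2:
   channel  revenue  revenue_x2
0  partner    343.0       686.0
2   retail    510.0      1020.0
Hence 686.0.

686.0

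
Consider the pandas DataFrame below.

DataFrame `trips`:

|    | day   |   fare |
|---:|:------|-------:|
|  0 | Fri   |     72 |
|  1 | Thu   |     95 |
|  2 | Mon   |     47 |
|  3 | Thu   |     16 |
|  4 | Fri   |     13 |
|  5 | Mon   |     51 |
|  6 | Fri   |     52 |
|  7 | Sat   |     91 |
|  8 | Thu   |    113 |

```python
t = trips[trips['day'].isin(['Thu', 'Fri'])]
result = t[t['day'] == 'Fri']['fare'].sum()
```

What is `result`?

filter rows where day in ['Thu', 'Fri']:
   day  fare
0  Fri    72
1  Thu    95
3  Thu    16
4  Fri    13
6  Fri    52
8  Thu   113
filter rows where day == 'Fri':
   day  fare
0  Fri    72
4  Fri    13
6  Fri    52
Taking the sum of column 'fare' gives 137.

137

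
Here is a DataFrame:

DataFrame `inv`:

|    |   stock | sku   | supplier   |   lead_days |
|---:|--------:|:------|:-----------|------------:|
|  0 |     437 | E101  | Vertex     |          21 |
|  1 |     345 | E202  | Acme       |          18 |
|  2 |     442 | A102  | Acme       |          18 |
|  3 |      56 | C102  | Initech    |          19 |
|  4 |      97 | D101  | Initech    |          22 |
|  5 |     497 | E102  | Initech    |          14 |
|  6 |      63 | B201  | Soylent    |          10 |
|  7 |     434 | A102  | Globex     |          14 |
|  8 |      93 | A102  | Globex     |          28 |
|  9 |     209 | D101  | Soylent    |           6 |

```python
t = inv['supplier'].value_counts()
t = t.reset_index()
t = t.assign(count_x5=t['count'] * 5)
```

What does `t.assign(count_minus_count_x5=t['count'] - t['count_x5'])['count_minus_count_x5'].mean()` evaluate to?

value_counts of supplier:
supplier
Initech    3
Acme       2
Soylent    2
Globex     2
Vertex     1
Name: count, dtype: int64
reset_index():
  supplier  count
0  Initech      3
1     Acme      2
2  Soylent      2
3   Globex      2
4   Vertex      1
add column count_x5 = t['count'] * 5:
  supplier  count  count_x5
0  Initech      3        15
1     Acme      2        10
2  Soylent      2        10
3   Globex      2        10
4   Vertex      1         5
add column count_minus_count_x5 = t['count'] - t['count_x5']:
  supplier  count  count_x5  count_minus_count_x5
0  Initech      3        15                   -12
1     Acme      2        10                    -8
2  Soylent      2        10                    -8
3   Globex      2        10                    -8
4   Vertex      1         5                    -4
So mean() = -8.0.

-8.0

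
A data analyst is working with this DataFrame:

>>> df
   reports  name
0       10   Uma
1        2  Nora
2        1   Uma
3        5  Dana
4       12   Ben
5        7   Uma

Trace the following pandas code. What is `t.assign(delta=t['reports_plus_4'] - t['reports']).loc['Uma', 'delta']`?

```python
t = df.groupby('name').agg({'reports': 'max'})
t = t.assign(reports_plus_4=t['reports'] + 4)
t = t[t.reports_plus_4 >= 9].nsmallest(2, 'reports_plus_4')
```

4

group by name, max of reports:
      reports
name         
Ben        12
Dana        5
Nora        2
Uma        10
add column reports_plus_4 = t['reports'] + 4:
      reports  reports_plus_4
name                         
Ben        12              16
Dana        5               9
Nora        2               6
Uma        10              14
filter rows where reports_plus_4 >= 9:
      reports  reports_plus_4
name                         
Ben        12              16
Dana        5               9
Uma        10              14
take 2 rows with smallest reports_plus_4:
      reports  reports_plus_4
name                         
Dana        5               9
Uma        10              14
add column delta = t['reports_plus_4'] - t['reports']:
      reports  reports_plus_4  delta
name                                
Dana        5               9      4
Uma        10              14      4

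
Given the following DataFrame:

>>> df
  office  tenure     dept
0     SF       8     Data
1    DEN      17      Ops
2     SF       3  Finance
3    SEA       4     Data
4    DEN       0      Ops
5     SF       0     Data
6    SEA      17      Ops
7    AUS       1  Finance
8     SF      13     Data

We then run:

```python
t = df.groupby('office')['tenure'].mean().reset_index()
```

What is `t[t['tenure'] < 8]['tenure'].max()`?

group by office, mean of tenure:
office
AUS     1.0
DEN     8.5
SEA    10.5
SF      6.0
Name: tenure, dtype: float64
reset_index():
  office  tenure
0    AUS     1.0
1    DEN     8.5
2    SEA    10.5
3     SF     6.0
filter rows where tenure < 8:
  office  tenure
0    AUS     1.0
3     SF     6.0

6.0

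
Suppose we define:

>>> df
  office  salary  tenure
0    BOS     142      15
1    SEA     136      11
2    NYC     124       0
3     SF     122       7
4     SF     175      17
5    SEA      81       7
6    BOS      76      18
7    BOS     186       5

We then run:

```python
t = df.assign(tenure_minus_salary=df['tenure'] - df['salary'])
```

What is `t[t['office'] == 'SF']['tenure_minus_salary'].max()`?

-115

add column tenure_minus_salary = df['tenure'] - df['salary']:
  office  salary  tenure  tenure_minus_salary
0    BOS     142      15                 -127
1    SEA     136      11                 -125
2    NYC     124       0                 -124
3     SF     122       7                 -115
4     SF     175      17                 -158
5    SEA      81       7                  -74
6    BOS      76      18                  -58
7    BOS     186       5                 -181
filter rows where office == 'SF':
  office  salary  tenure  tenure_minus_salary
3     SF     122       7                 -115
4     SF     175      17                 -158
Then the max of column 'tenure_minus_salary': -115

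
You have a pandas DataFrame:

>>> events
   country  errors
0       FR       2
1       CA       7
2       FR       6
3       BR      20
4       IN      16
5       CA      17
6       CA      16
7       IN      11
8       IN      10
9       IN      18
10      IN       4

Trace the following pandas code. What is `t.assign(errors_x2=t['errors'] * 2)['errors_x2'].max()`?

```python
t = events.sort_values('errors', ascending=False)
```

40

sort by errors descending:
   country  errors
3       BR      20
9       IN      18
5       CA      17
4       IN      16
6       CA      16
7       IN      11
8       IN      10
1       CA       7
2       FR       6
10      IN       4
0       FR       2
add column errors_x2 = t['errors'] * 2:
   country  errors  errors_x2
3       BR      20         40
9       IN      18         36
5       CA      17         34
4       IN      16         32
6       CA      16         32
7       IN      11         22
8       IN      10         20
1       CA       7         14
2       FR       6         12
10      IN       4          8
0       FR       2          4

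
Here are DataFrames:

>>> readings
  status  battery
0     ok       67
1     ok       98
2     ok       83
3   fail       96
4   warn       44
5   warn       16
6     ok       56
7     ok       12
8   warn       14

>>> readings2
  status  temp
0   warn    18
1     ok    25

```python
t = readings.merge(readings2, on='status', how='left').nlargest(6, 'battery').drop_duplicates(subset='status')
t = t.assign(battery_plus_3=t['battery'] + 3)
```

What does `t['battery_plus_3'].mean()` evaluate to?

merge on 'status' (how='left') → 9 rows:
  status  battery  temp
0     ok       67  25.0
1     ok       98  25.0
2     ok       83  25.0
3   fail       96   NaN
4   warn       44  18.0
5   warn       16  18.0
6     ok       56  25.0
7     ok       12  25.0
8   warn       14  18.0
take 6 rows with largest battery:
  status  battery  temp
1     ok       98  25.0
3   fail       96   NaN
2     ok       83  25.0
0     ok       67  25.0
6     ok       56  25.0
4   warn       44  18.0
drop duplicate status (keep=first):
  status  battery  temp
1     ok       98  25.0
3   fail       96   NaN
4   warn       44  18.0
add column battery_plus_3 = t['battery'] + 3:
  status  battery  temp  battery_plus_3
1     ok       98  25.0             101
3   fail       96   NaN              99
4   warn       44  18.0              47
Finally, mean of column 'battery_plus_3' = 82.3333333333.

82.3333333333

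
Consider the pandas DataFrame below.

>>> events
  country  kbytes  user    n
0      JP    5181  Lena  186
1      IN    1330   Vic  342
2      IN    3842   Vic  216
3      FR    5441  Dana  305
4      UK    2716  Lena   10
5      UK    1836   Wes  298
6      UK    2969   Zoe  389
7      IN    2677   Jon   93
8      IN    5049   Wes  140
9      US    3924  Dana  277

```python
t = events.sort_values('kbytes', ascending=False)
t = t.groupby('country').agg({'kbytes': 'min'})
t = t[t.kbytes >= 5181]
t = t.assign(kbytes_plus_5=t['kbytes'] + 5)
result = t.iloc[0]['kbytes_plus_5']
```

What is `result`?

sort by kbytes descending:
  country  kbytes  user    n
3      FR    5441  Dana  305
0      JP    5181  Lena  186
8      IN    5049   Wes  140
9      US    3924  Dana  277
2      IN    3842   Vic  216
6      UK    2969   Zoe  389
4      UK    2716  Lena   10
7      IN    2677   Jon   93
5      UK    1836   Wes  298
1      IN    1330   Vic  342
group by country, min of kbytes:
         kbytes
country        
FR         5441
IN         1330
JP         5181
UK         1836
US         3924
filter rows where kbytes >= 5181:
         kbytes
country        
FR         5441
JP         5181
add column kbytes_plus_5 = t['kbytes'] + 5:
         kbytes  kbytes_plus_5
country                       
FR         5441           5446
JP         5181           5186
Then the value at position 0, column 'kbytes_plus_5': 5446

5446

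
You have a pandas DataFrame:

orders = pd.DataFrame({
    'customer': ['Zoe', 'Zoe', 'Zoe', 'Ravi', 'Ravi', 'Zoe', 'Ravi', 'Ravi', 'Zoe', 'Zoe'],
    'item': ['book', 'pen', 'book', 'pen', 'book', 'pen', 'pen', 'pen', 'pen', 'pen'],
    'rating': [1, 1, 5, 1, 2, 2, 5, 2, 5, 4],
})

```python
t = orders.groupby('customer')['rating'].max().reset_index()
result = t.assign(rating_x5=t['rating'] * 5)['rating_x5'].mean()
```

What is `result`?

25.0

group by customer, max of rating:
customer
Ravi    5
Zoe     5
Name: rating, dtype: int64
reset_index():
  customer  rating
0     Ravi       5
1      Zoe       5
add column rating_x5 = t['rating'] * 5:
  customer  rating  rating_x5
0     Ravi       5         25
1      Zoe       5         25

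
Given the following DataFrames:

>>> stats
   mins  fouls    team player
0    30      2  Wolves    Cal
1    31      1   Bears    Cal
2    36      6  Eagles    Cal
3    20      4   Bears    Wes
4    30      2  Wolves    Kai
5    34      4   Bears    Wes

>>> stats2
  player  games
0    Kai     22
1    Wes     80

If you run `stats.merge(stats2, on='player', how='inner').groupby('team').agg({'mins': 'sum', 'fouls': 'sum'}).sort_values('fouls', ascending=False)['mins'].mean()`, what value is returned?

42.0

merge on 'player' (how='inner') → 3 rows:
   mins  fouls    team player  games
0    20      4   Bears    Wes     80
1    30      2  Wolves    Kai     22
2    34      4   Bears    Wes     80
group by team: sum(mins), sum(fouls):
        mins  fouls
team               
Bears     54      8
Wolves    30      2
sort by fouls descending:
        mins  fouls
team               
Bears     54      8
Wolves    30      2
Taking the mean of column 'mins' gives 42.0.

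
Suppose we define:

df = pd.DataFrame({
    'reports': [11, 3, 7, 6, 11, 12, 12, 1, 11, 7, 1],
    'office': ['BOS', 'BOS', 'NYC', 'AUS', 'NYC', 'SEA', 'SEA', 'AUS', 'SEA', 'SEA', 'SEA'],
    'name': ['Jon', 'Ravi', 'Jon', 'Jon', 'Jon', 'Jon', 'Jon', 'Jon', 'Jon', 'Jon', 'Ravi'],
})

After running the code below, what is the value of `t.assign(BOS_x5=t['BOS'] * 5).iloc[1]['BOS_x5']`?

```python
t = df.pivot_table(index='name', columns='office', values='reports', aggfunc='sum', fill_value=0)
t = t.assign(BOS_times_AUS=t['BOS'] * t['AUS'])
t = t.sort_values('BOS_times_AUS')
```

55

pivot: rows=name, cols=office, sum(reports):
office  AUS  BOS  NYC  SEA
name                      
Jon       7   11   18   42
Ravi      0    3    0    1
add column BOS_times_AUS = t['BOS'] * t['AUS']:
office  AUS  BOS  NYC  SEA  BOS_times_AUS
name                                     
Jon       7   11   18   42             77
Ravi      0    3    0    1              0
sort by BOS_times_AUS:
office  AUS  BOS  NYC  SEA  BOS_times_AUS
name                                     
Ravi      0    3    0    1              0
Jon       7   11   18   42             77
add column BOS_x5 = t['BOS'] * 5:
office  AUS  BOS  NYC  SEA  BOS_times_AUS  BOS_x5
name                                             
Ravi      0    3    0    1              0      15
Jon       7   11   18   42             77      55
Then the value at position 1, column 'BOS_x5': 55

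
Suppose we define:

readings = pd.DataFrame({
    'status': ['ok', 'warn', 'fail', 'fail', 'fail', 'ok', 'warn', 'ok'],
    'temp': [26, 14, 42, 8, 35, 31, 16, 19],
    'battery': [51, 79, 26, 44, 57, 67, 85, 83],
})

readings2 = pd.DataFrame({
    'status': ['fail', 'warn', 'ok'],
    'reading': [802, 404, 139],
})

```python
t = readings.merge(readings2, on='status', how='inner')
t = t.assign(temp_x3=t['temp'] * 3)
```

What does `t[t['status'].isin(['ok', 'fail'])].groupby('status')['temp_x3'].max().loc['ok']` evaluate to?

93

merge on 'status' (how='inner') → 8 rows:
  status  temp  battery  reading
0     ok    26       51      139
1   warn    14       79      404
2   fail    42       26      802
3   fail     8       44      802
4   fail    35       57      802
5     ok    31       67      139
6   warn    16       85      404
7     ok    19       83      139
add column temp_x3 = t['temp'] * 3:
  status  temp  battery  reading  temp_x3
0     ok    26       51      139       78
1   warn    14       79      404       42
2   fail    42       26      802      126
3   fail     8       44      802       24
4   fail    35       57      802      105
5     ok    31       67      139       93
6   warn    16       85      404       48
7     ok    19       83      139       57
filter rows where status in ['ok', 'fail']:
  status  temp  battery  reading  temp_x3
0     ok    26       51      139       78
2   fail    42       26      802      126
3   fail     8       44      802       24
4   fail    35       57      802      105
5     ok    31       67      139       93
7     ok    19       83      139       57
group by status, max of temp_x3:
status
fail    126
ok       93
Name: temp_x3, dtype: int64
The value at index 'ok' is 93.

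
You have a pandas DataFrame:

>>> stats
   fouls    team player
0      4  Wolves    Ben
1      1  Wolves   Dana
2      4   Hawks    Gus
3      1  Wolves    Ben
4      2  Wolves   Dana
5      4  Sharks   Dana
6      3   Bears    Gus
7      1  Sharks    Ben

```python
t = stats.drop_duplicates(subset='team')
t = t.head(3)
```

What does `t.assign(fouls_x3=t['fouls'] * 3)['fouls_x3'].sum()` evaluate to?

36

drop duplicate team (keep=first):
   fouls    team player
0      4  Wolves    Ben
2      4   Hawks    Gus
5      4  Sharks   Dana
6      3   Bears    Gus
take first 3 rows:
   fouls    team player
0      4  Wolves    Ben
2      4   Hawks    Gus
5      4  Sharks   Dana
add column fouls_x3 = t['fouls'] * 3:
   fouls    team player  fouls_x3
0      4  Wolves    Ben        12
2      4   Hawks    Gus        12
5      4  Sharks   Dana        12
Then the sum of column 'fouls_x3': 36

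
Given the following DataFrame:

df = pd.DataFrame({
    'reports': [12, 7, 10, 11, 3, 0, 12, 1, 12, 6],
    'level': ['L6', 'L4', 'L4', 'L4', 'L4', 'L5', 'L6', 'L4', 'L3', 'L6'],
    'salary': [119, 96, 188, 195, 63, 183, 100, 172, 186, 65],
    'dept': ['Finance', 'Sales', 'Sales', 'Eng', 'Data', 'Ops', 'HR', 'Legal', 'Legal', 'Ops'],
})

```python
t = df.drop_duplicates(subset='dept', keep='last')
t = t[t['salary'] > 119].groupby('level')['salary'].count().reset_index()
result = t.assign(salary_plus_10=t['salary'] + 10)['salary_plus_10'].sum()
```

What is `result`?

drop duplicate dept (keep=last):
   reports level  salary     dept
0       12    L6     119  Finance
2       10    L4     188    Sales
3       11    L4     195      Eng
4        3    L4      63     Data
6       12    L6     100       HR
8       12    L3     186    Legal
9        6    L6      65      Ops
filter rows where salary > 119:
   reports level  salary   dept
2       10    L4     188  Sales
3       11    L4     195    Eng
8       12    L3     186  Legal
group by level, count of salary:
level
L3    1
L4    2
Name: salary, dtype: int64
reset_index():
  level  salary
0    L3       1
1    L4       2
add column salary_plus_10 = t['salary'] + 10:
  level  salary  salary_plus_10
0    L3       1              11
1    L4       2              12

23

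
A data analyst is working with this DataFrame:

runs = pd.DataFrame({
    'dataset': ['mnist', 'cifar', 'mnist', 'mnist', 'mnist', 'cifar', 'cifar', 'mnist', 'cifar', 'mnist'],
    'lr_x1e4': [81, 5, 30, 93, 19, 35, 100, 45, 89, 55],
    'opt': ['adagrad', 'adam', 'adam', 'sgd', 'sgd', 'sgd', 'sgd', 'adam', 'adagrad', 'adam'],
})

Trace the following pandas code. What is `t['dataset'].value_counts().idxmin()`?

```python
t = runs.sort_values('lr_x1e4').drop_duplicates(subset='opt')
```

cifar

sort by lr_x1e4:
  dataset  lr_x1e4      opt
1   cifar        5     adam
4   mnist       19      sgd
2   mnist       30     adam
5   cifar       35      sgd
7   mnist       45     adam
9   mnist       55     adam
0   mnist       81  adagrad
8   cifar       89  adagrad
3   mnist       93      sgd
6   cifar      100      sgd
drop duplicate opt (keep=first):
  dataset  lr_x1e4      opt
1   cifar        5     adam
4   mnist       19      sgd
0   mnist       81  adagrad
value_counts of dataset:
dataset
mnist    2
cifar    1
Name: count, dtype: int64
label with the smallest value → cifar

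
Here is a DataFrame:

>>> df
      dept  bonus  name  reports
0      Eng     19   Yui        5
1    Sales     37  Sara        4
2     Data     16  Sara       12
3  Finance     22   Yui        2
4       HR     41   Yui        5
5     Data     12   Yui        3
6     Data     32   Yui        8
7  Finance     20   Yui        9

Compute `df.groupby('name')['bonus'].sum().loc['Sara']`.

group by name, sum of bonus:
name
Sara     53
Yui     146
Name: bonus, dtype: int64
Reading off the value at index 'Sara', we get 53.

53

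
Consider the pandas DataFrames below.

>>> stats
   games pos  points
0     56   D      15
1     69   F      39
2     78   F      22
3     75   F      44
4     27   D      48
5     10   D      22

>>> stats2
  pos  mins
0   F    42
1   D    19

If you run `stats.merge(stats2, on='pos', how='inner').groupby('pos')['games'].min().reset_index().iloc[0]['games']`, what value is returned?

10

merge on 'pos' (how='inner') → 6 rows:
   games pos  points  mins
0     56   D      15    19
1     69   F      39    42
2     78   F      22    42
3     75   F      44    42
4     27   D      48    19
5     10   D      22    19
group by pos, min of games:
pos
D    10
F    69
Name: games, dtype: int64
reset_index():
  pos  games
0   D     10
1   F     69
Taking the value at position 0, column 'games' gives 10.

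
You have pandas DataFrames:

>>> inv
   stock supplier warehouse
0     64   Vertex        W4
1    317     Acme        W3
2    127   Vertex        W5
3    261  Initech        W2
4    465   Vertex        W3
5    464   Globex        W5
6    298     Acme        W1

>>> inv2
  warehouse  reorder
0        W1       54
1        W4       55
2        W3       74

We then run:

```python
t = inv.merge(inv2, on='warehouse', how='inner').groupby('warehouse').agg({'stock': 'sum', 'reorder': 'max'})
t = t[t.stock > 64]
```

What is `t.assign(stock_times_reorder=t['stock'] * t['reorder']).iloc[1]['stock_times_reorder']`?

57868

merge on 'warehouse' (how='inner') → 4 rows:
   stock supplier warehouse  reorder
0     64   Vertex        W4       55
1    317     Acme        W3       74
2    465   Vertex        W3       74
3    298     Acme        W1       54
group by warehouse: sum(stock), max(reorder):
           stock  reorder
warehouse                
W1           298       54
W3           782       74
W4            64       55
filter rows where stock > 64:
           stock  reorder
warehouse                
W1           298       54
W3           782       74
add column stock_times_reorder = t['stock'] * t['reorder']:
           stock  reorder  stock_times_reorder
warehouse                                     
W1           298       54                16092
W3           782       74                57868
Then the value at position 1, column 'stock_times_reorder': 57868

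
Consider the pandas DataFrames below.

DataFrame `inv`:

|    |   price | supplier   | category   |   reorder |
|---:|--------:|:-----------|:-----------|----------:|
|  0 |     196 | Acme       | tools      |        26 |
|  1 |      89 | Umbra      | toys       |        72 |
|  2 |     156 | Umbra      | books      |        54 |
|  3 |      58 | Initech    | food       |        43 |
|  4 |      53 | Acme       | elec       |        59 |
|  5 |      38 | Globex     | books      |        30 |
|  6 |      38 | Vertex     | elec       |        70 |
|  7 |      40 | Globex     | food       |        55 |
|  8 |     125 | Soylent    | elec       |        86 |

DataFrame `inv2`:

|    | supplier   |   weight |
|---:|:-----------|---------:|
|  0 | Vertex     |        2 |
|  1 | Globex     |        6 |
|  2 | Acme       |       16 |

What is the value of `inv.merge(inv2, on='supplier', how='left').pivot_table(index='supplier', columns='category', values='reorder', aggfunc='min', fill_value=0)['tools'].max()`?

merge on 'supplier' (how='left') → 9 rows:
   price supplier category  reorder  weight
0    196     Acme    tools       26    16.0
1     89    Umbra     toys       72     NaN
2    156    Umbra    books       54     NaN
3     58  Initech     food       43     NaN
4     53     Acme     elec       59    16.0
5     38   Globex    books       30     6.0
6     38   Vertex     elec       70     2.0
7     40   Globex     food       55     6.0
8    125  Soylent     elec       86     NaN
pivot: rows=supplier, cols=category, min(reorder):
category  books  elec  food  tools  toys
supplier                                
Acme          0    59     0     26     0
Globex       30     0    55      0     0
Initech       0     0    43      0     0
Soylent       0    86     0      0     0
Umbra        54     0     0      0    72
Vertex        0    70     0      0     0

26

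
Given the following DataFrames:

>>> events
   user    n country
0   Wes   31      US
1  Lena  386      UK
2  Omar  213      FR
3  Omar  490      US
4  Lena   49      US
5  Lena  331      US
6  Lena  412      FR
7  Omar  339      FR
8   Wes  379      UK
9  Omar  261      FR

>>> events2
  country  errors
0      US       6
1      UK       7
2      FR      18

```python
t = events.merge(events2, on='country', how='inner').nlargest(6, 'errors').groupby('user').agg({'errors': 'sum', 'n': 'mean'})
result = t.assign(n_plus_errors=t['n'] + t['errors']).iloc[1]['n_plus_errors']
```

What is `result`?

merge on 'country' (how='inner') → 10 rows:
   user    n country  errors
0   Wes   31      US       6
1  Lena  386      UK       7
2  Omar  213      FR      18
3  Omar  490      US       6
4  Lena   49      US       6
5  Lena  331      US       6
6  Lena  412      FR      18
7  Omar  339      FR      18
8   Wes  379      UK       7
9  Omar  261      FR      18
take 6 rows with largest errors:
   user    n country  errors
2  Omar  213      FR      18
6  Lena  412      FR      18
7  Omar  339      FR      18
9  Omar  261      FR      18
1  Lena  386      UK       7
8   Wes  379      UK       7
group by user: sum(errors), mean(n):
      errors      n
user               
Lena      25  399.0
Omar      54  271.0
Wes        7  379.0
add column n_plus_errors = t['n'] + t['errors']:
      errors      n  n_plus_errors
user                              
Lena      25  399.0          424.0
Omar      54  271.0          325.0
Wes        7  379.0          386.0
The value at position 1, column 'n_plus_errors' is 325.0.

325.0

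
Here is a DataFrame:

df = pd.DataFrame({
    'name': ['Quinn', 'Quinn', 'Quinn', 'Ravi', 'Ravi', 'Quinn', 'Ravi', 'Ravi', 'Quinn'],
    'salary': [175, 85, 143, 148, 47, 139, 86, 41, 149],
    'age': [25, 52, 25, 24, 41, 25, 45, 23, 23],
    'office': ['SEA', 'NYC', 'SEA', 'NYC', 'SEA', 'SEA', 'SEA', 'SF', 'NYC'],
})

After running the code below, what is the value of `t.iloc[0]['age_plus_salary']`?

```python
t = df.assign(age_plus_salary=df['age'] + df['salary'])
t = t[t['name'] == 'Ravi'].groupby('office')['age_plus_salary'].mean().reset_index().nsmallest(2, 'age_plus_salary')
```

64.0

add column age_plus_salary = df['age'] + df['salary']:
    name  salary  age office  age_plus_salary
0  Quinn     175   25    SEA              200
1  Quinn      85   52    NYC              137
2  Quinn     143   25    SEA              168
3   Ravi     148   24    NYC              172
4   Ravi      47   41    SEA               88
5  Quinn     139   25    SEA              164
6   Ravi      86   45    SEA              131
7   Ravi      41   23     SF               64
8  Quinn     149   23    NYC              172
filter rows where name == 'Ravi':
   name  salary  age office  age_plus_salary
3  Ravi     148   24    NYC              172
4  Ravi      47   41    SEA               88
6  Ravi      86   45    SEA              131
7  Ravi      41   23     SF               64
group by office, mean of age_plus_salary:
office
NYC    172.0
SEA    109.5
SF      64.0
Name: age_plus_salary, dtype: float64
reset_index():
  office  age_plus_salary
0    NYC            172.0
1    SEA            109.5
2     SF             64.0
take 2 rows with smallest age_plus_salary:
  office  age_plus_salary
2     SF             64.0
1    SEA            109.5
Reading off the value at position 0, column 'age_plus_salary', we get 64.0.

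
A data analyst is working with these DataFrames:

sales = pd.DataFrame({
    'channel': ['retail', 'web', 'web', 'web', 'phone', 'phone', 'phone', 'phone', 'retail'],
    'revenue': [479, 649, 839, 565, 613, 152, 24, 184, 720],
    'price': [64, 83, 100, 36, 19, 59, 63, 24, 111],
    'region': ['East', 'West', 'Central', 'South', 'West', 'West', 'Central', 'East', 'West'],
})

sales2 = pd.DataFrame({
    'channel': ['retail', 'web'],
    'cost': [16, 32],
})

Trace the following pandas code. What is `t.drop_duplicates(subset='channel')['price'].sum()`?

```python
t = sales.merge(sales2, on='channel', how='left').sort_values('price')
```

119

merge on 'channel' (how='left') → 9 rows:
  channel  revenue  price   region  cost
0  retail      479     64     East  16.0
1     web      649     83     West  32.0
2     web      839    100  Central  32.0
3     web      565     36    South  32.0
4   phone      613     19     West   NaN
5   phone      152     59     West   NaN
6   phone       24     63  Central   NaN
7   phone      184     24     East   NaN
8  retail      720    111     West  16.0
sort by price:
  channel  revenue  price   region  cost
4   phone      613     19     West   NaN
7   phone      184     24     East   NaN
3     web      565     36    South  32.0
5   phone      152     59     West   NaN
6   phone       24     63  Central   NaN
0  retail      479     64     East  16.0
1     web      649     83     West  32.0
2     web      839    100  Central  32.0
8  retail      720    111     West  16.0
drop duplicate channel (keep=first):
  channel  revenue  price region  cost
4   phone      613     19   West   NaN
3     web      565     36  South  32.0
0  retail      479     64   East  16.0
The sum of column 'price' is 119.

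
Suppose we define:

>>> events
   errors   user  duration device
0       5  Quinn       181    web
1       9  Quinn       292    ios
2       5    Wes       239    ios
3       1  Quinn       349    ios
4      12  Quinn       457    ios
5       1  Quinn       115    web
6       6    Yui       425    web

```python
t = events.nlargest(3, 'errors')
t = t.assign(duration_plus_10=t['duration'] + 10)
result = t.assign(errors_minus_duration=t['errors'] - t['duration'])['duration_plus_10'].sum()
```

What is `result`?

take 3 rows with largest errors:
   errors   user  duration device
4      12  Quinn       457    ios
1       9  Quinn       292    ios
6       6    Yui       425    web
add column duration_plus_10 = t['duration'] + 10:
   errors   user  duration device  duration_plus_10
4      12  Quinn       457    ios               467
1       9  Quinn       292    ios               302
6       6    Yui       425    web               435
add column errors_minus_duration = t['errors'] - t['duration']:
   errors   user  duration device  duration_plus_10  errors_minus_duration
4      12  Quinn       457    ios               467                   -445
1       9  Quinn       292    ios               302                   -283
6       6    Yui       425    web               435                   -419

1204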